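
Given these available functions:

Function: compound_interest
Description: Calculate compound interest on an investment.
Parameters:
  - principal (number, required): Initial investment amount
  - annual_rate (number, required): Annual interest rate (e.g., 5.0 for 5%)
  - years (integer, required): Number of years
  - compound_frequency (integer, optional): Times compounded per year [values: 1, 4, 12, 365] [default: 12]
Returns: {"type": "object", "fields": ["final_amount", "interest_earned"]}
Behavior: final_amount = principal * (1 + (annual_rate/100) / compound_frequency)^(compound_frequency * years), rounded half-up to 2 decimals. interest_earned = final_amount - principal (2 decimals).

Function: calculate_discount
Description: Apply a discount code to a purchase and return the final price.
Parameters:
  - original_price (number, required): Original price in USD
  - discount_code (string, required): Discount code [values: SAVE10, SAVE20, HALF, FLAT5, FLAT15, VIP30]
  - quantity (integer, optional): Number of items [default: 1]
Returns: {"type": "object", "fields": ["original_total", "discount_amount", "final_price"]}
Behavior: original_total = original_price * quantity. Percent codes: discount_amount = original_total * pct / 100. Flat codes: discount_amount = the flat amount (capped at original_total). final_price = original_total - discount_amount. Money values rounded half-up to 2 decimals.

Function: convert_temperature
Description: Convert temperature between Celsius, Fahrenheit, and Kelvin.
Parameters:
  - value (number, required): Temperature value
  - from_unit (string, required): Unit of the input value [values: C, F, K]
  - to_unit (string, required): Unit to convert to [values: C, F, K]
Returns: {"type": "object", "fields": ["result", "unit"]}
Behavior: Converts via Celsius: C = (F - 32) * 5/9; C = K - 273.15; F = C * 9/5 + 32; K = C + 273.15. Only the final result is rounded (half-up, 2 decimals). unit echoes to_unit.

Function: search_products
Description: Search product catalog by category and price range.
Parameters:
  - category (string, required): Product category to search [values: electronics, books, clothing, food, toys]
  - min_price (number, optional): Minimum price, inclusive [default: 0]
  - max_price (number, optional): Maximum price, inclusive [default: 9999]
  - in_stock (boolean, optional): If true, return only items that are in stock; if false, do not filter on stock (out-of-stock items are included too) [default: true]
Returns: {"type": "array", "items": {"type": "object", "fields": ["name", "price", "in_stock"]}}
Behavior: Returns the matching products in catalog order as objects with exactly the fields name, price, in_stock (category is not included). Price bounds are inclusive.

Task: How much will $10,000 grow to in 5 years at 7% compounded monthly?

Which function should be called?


The task needs a function whose description is: Calculate compound interest on an investment.
compound_interest


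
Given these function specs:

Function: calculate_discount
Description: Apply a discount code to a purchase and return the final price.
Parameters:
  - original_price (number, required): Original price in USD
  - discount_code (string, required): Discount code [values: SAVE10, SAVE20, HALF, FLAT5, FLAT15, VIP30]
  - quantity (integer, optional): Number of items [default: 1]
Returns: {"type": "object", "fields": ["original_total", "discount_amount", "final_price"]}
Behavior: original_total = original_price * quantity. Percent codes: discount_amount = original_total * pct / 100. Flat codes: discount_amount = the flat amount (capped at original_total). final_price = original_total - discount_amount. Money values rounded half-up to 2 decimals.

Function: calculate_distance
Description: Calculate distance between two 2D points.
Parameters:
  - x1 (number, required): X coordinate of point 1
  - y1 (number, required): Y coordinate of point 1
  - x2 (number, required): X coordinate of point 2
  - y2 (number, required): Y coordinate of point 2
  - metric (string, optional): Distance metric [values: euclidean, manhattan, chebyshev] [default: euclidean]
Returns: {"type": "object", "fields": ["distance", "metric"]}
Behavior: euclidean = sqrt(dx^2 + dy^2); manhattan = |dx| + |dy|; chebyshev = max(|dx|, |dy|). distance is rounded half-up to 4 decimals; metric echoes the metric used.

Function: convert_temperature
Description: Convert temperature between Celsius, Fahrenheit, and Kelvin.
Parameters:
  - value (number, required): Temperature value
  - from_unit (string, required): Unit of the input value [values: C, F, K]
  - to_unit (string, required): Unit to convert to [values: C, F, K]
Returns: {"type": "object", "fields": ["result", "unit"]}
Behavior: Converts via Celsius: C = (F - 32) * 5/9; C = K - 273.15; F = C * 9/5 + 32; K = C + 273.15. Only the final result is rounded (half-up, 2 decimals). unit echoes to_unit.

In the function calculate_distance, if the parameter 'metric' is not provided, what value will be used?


The calculate_distance spec declares:
  - metric (string, optional): Distance metric [values: euclidean, manhattan, chebyshev] [default: euclidean]
Default:
euclidean


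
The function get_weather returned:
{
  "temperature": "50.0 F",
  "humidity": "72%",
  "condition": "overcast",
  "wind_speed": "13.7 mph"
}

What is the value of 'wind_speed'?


13.7 mph


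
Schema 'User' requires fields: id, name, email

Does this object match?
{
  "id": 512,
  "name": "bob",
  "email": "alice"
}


Checking required fields... All present.
Valid - all required fields present


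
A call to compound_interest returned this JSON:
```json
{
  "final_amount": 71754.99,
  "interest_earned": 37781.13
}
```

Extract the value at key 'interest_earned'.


37781.13


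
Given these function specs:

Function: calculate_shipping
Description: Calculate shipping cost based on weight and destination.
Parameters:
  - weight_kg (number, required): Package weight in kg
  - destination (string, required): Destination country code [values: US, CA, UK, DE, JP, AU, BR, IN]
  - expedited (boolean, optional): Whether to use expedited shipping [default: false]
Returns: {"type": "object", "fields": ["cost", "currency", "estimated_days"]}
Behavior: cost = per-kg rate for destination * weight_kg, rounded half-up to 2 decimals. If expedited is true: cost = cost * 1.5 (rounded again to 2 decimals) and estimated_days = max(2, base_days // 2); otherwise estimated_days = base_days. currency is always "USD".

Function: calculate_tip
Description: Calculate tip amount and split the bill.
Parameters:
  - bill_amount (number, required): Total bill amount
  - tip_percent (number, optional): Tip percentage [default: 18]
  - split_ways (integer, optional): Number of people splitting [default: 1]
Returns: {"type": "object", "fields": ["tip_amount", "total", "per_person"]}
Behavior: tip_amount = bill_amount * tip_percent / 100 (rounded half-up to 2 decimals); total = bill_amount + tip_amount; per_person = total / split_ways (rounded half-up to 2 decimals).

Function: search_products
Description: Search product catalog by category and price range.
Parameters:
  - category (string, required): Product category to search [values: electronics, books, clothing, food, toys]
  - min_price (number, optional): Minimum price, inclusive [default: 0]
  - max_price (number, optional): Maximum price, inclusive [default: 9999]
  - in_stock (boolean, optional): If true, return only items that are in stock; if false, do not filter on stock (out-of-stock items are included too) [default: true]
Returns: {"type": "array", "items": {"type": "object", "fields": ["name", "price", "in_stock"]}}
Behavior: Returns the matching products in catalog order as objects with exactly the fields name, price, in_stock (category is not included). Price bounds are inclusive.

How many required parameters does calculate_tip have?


Parameters of calculate_tip: bill_amount (required), tip_percent (optional), split_ways (optional)
Required count:
1


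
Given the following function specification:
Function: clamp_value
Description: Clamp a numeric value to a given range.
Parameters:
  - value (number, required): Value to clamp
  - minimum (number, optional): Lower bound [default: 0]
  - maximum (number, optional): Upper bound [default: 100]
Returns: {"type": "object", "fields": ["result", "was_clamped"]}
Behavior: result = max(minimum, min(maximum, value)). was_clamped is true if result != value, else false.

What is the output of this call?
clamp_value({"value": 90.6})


Defaults applied: minimum=0, maximum=100
result = max(0, min(100, 90.6)) = max(0, 90.6) = 90.6
was_clamped = (90.6 != 90.6) = false
Output:
{"result": 90.6, "was_clamped": false}


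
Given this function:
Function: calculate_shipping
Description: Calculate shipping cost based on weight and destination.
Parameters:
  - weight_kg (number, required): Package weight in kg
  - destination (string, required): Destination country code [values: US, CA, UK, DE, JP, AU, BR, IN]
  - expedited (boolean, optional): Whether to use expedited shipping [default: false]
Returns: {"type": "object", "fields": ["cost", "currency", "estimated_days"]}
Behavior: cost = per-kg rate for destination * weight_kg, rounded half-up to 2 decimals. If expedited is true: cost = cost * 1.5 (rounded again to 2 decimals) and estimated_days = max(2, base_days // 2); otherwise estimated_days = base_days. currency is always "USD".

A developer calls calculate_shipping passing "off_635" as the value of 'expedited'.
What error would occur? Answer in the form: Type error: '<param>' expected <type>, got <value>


Spec: 'expedited' is declared as boolean; "off_635" is a string.
Type error: 'expedited' expected boolean, got "off_635"


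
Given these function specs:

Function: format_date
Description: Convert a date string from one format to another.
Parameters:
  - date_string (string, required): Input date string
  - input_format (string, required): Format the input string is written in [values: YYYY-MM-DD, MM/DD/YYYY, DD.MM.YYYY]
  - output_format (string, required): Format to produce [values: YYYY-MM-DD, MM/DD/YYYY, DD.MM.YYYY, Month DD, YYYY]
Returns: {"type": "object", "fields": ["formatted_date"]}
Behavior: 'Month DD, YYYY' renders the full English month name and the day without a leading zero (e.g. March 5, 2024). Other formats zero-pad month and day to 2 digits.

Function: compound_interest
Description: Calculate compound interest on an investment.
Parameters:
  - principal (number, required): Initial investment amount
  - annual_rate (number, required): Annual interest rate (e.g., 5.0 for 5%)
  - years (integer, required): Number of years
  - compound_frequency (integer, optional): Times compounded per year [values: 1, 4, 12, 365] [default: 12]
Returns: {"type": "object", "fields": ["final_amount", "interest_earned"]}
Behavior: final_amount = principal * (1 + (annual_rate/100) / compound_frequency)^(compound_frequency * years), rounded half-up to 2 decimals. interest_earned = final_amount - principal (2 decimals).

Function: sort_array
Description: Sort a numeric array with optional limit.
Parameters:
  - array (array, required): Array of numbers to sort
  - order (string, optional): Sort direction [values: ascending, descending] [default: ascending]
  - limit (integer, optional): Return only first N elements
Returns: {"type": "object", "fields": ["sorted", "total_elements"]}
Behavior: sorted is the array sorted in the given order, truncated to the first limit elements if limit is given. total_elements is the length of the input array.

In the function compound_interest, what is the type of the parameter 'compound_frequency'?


The compound_interest spec declares:
  - compound_frequency (integer, optional): Times compounded per year [values: 1, 4, 12, 365] [default: 12]
Type:
integer


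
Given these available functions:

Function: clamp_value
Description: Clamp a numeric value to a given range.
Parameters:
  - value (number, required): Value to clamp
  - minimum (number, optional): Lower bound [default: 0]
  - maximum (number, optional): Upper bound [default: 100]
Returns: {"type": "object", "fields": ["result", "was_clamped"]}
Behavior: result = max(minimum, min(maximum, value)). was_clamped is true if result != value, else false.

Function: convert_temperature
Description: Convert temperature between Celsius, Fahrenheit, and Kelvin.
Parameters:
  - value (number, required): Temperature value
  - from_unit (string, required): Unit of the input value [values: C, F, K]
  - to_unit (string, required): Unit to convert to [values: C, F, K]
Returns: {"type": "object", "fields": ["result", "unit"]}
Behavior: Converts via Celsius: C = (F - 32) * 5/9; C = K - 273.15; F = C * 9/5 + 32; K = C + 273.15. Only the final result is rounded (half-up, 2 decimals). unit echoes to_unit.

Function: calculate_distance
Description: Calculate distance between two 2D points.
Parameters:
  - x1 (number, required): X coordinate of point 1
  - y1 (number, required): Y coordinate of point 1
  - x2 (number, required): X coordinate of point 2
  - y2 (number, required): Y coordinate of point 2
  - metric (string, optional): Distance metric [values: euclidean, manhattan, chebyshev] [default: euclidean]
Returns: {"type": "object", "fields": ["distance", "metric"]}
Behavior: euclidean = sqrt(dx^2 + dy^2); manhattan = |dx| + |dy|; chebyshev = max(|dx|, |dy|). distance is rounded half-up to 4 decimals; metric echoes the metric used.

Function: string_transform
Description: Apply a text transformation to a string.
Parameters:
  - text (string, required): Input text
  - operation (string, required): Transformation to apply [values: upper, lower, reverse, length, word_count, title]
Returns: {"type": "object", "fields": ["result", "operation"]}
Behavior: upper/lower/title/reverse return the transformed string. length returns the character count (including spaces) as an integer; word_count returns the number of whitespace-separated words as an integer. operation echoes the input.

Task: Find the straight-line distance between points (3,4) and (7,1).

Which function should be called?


The task needs a function whose description is: Calculate distance between two 2D points.
calculate_distance


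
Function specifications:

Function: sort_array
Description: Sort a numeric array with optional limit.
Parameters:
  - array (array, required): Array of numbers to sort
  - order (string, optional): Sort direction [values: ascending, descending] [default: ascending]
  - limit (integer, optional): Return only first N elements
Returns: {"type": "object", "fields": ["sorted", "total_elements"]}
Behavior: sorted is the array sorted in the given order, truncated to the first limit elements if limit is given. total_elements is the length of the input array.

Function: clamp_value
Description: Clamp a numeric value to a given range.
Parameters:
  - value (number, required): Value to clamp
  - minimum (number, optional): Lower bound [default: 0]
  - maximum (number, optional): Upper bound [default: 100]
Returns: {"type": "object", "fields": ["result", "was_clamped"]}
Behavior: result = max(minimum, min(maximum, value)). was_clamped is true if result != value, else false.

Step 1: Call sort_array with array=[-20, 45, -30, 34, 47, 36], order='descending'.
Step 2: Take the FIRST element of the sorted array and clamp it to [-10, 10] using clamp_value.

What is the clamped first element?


Step 1: sort_array(order=descending)
  sorted: [47, 45, 36, 34, -20, -30]
  -> first element = 47
Step 2: clamp_value(value=47, minimum=-10, maximum=10)
  result = max(-10, min(10, 47)) = max(-10, 10) = 10
  was_clamped = (10 != 47) = true
  -> result = 10
10


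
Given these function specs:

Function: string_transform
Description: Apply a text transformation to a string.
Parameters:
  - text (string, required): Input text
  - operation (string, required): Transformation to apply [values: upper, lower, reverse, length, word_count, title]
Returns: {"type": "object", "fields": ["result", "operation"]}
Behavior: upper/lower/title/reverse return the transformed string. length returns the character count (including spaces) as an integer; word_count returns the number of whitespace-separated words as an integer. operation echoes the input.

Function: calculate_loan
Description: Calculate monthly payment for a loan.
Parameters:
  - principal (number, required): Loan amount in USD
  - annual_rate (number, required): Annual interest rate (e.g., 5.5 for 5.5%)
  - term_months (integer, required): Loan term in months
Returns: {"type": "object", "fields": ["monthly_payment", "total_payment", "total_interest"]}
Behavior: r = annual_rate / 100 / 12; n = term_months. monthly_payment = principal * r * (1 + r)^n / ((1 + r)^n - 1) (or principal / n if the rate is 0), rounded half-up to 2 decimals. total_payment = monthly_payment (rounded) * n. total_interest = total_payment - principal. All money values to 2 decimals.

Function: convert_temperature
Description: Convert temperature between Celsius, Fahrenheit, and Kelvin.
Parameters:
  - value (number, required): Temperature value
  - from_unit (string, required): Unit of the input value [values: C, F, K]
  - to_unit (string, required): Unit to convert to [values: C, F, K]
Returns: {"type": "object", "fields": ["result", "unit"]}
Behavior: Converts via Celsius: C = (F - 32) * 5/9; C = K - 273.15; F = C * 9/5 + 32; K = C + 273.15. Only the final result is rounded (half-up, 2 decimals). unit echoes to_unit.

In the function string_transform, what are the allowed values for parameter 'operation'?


The string_transform spec declares:
  - operation (string, required): Transformation to apply [values: upper, lower, reverse, length, word_count, title]
Allowed values:
upper, lower, reverse, length, word_count, title


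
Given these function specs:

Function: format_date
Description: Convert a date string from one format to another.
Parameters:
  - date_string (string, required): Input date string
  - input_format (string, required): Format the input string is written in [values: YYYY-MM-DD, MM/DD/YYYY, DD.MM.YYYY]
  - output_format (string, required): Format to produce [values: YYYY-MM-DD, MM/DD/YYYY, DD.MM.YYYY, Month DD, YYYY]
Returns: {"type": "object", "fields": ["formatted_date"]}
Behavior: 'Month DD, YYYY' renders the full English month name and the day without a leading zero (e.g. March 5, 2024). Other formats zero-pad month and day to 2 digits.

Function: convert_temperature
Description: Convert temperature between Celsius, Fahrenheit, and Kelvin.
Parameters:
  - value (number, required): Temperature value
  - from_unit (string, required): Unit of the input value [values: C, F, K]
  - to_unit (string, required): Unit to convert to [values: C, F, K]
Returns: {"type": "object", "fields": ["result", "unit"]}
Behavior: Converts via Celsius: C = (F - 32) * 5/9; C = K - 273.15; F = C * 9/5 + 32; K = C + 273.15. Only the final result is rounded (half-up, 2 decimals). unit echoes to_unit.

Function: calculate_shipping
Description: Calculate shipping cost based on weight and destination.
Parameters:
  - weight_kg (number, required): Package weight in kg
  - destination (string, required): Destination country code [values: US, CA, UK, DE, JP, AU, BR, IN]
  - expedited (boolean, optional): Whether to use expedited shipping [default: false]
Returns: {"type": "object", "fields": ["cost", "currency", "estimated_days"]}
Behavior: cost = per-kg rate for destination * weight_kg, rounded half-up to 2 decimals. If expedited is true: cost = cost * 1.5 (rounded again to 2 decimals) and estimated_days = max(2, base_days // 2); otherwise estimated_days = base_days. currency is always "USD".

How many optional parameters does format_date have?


Parameters of format_date: date_string (required), input_format (required), output_format (required)
Optional count:
0


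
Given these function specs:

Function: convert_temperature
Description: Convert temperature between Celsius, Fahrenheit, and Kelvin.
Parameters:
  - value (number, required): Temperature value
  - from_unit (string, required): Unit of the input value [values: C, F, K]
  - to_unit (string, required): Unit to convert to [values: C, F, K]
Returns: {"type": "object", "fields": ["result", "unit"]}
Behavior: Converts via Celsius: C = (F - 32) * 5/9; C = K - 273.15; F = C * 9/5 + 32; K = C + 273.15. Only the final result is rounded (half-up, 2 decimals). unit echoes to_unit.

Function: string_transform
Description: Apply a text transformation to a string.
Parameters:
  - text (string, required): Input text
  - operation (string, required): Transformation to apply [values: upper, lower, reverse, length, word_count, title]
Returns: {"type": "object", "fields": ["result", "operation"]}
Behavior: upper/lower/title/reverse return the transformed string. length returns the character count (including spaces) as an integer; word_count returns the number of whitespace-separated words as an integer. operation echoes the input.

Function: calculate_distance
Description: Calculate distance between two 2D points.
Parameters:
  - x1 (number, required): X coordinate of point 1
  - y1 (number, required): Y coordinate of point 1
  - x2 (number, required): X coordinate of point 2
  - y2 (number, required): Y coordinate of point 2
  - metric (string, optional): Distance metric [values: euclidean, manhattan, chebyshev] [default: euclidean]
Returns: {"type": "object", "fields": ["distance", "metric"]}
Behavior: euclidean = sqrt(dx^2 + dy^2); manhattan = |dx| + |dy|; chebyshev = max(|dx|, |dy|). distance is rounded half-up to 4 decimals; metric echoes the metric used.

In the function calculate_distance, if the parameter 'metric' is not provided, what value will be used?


The calculate_distance spec declares:
  - metric (string, optional): Distance metric [values: euclidean, manhattan, chebyshev] [default: euclidean]
Default:
euclidean


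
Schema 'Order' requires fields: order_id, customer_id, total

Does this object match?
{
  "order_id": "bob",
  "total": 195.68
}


Checking required fields...
Missing: customer_id
Invalid - missing required field 'customer_id'


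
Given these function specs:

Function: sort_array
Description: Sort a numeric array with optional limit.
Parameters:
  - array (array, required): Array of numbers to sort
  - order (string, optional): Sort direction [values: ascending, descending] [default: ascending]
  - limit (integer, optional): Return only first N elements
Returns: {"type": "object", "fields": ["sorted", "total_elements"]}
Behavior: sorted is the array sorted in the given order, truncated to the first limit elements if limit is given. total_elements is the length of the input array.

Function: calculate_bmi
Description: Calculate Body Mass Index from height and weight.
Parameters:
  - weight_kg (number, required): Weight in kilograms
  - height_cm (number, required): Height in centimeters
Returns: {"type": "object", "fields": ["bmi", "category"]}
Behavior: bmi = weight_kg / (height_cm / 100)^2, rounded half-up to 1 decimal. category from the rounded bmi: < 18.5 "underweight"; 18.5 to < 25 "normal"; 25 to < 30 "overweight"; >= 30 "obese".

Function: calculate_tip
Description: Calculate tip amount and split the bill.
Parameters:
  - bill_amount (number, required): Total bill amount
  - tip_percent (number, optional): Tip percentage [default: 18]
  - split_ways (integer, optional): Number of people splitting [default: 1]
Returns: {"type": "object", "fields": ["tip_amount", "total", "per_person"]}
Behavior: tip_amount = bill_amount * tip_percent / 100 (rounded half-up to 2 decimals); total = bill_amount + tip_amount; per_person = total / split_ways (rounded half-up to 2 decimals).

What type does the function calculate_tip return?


The calculate_tip spec declares Returns: {"type": "object", "fields": ["tip_amount", "total", "per_person"]}
Type:
object


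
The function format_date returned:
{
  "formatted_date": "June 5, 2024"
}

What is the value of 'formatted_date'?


June 5, 2024


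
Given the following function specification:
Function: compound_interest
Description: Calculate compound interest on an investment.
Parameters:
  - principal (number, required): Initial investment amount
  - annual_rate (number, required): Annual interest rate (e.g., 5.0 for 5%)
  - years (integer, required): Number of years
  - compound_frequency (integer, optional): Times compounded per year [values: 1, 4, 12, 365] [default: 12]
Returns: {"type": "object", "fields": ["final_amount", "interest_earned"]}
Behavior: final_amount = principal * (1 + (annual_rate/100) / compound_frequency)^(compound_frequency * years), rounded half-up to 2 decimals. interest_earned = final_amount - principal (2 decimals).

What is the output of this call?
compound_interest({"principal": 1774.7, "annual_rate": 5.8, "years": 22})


Defaults applied: compound_frequency=12
rate per period = 5.8/100/12 = 0.004833333333 (keep full precision); periods = 12 * 22 = 264
(1 + 0.004833333333)^264 = 3.57128771
final_amount = 1774.7 * 3.57128771 = 6337.964298 -> 6337.96
interest_earned = 6337.96 - 1774.70 = 4563.26
Output:
{"final_amount": 6337.96, "interest_earned": 4563.26}


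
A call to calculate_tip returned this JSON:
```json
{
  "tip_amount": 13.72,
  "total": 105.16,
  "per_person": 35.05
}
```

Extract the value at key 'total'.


105.16


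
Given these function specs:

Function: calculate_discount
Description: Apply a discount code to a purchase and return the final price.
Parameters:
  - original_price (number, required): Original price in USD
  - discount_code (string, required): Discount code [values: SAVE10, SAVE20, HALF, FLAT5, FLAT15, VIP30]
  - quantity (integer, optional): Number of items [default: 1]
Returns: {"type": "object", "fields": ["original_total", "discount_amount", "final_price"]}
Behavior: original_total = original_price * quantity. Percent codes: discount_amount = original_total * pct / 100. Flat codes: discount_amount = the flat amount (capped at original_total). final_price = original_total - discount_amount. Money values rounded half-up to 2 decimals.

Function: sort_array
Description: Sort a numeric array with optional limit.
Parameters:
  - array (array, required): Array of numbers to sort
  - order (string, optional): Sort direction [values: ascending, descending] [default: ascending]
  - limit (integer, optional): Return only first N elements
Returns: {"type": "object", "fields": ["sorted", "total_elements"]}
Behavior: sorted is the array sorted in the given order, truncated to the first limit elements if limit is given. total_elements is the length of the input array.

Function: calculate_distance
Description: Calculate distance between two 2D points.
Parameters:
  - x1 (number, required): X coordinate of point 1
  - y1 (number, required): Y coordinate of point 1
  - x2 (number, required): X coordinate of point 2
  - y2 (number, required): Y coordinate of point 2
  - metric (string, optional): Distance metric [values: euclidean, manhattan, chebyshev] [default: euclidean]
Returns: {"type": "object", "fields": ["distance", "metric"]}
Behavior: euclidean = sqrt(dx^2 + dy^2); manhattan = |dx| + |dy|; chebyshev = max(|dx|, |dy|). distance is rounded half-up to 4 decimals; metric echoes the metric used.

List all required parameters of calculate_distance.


Parameters of calculate_distance and their required/optional flag:
  x1: required
  y1: required
  x2: required
  y2: required
  metric: optional
x1, x2, y1, y2


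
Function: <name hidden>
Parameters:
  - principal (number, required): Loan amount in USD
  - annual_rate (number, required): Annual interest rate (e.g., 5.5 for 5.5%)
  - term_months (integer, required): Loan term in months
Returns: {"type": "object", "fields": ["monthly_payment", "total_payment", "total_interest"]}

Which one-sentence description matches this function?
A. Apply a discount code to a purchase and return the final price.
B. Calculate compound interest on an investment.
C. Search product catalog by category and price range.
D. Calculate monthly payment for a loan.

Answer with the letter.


Parameters principal, annual_rate, term_months and return ["monthly_payment", "total_payment", "total_interest"] fit: Calculate monthly payment for a loan.
D


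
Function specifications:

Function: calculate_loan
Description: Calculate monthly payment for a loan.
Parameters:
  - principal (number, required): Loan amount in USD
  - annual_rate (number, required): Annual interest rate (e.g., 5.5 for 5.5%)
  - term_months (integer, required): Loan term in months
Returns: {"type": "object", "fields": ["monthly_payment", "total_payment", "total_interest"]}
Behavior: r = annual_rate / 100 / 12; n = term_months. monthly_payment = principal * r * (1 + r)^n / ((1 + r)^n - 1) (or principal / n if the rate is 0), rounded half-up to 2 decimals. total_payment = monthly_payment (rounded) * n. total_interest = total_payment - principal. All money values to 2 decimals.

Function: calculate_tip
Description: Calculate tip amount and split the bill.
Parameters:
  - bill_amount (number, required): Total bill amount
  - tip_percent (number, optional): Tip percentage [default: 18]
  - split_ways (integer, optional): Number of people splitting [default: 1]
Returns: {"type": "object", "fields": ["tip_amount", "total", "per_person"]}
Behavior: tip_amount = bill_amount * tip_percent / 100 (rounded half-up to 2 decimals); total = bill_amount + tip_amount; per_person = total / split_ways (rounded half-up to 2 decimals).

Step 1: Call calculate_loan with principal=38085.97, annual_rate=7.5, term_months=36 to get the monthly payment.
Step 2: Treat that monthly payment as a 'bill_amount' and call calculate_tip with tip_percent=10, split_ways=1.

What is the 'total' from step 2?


Step 1: calculate_loan(principal=38085.97, annual_rate=7.5, term_months=36)
  r = 7.5 / 100 / 12 = 0.00625 (keep full precision)
  (1 + r)^36 = 1.25144614
  monthly_payment = 38085.97 * 0.00625 * 1.25144614 / (1.25144614 - 1) = 1184.710492 -> 1184.71
  total_payment = 1184.71 * 36 = 42649.56
  total_interest = 42649.56 - 38085.97 = 4563.59
  -> monthly_payment = 1184.71
Step 2: calculate_tip(bill_amount=1184.71, tip_percent=10, split_ways=1)
  tip_amount = 1184.71 * 10/100 = 118.471 -> 118.47
  total = 1184.71 + 118.47 = 1303.18
  per_person = 1303.18 / 1 = 1303.18 -> 1303.18
  -> total = 1303.18
$1303.18


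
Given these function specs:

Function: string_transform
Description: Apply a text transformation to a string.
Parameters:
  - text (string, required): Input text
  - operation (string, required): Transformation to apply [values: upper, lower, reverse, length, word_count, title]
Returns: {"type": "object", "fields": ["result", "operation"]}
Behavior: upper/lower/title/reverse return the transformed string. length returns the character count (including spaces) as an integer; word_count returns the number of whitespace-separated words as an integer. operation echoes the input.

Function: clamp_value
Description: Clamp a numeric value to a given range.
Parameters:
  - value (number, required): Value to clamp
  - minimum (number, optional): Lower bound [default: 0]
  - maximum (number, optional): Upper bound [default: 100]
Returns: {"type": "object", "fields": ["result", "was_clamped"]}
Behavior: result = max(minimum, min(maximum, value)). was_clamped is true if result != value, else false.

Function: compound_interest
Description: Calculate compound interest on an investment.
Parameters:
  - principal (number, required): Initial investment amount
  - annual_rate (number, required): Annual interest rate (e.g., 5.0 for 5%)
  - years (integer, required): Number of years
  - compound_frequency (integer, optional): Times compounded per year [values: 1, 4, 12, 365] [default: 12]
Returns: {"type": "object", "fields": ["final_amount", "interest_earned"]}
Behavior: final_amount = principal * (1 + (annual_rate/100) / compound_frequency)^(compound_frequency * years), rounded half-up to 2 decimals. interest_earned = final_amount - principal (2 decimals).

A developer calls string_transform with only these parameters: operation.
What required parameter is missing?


Required parameters: text, operation
Provided: operation
Missing: text
text


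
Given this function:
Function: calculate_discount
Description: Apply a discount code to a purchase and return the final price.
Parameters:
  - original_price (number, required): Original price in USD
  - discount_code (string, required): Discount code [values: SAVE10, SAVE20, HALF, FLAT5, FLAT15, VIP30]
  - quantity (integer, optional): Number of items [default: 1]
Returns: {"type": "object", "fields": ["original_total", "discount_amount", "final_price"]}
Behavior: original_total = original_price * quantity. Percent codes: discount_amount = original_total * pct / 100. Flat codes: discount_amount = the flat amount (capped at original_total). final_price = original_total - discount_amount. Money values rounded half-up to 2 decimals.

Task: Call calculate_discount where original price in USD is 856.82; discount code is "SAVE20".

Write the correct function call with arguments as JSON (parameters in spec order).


Mapping each described value to its parameter name:
  'Original price in USD' -> original_price = 856.82
  'Discount code' -> discount_code = "SAVE20"
calculate_discount({"original_price": 856.82, "discount_code": "SAVE20"})


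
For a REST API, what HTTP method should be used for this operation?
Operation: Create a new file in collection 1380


GET = read, POST = create, PUT = update/replace, DELETE = remove
This operation is a create.
POST


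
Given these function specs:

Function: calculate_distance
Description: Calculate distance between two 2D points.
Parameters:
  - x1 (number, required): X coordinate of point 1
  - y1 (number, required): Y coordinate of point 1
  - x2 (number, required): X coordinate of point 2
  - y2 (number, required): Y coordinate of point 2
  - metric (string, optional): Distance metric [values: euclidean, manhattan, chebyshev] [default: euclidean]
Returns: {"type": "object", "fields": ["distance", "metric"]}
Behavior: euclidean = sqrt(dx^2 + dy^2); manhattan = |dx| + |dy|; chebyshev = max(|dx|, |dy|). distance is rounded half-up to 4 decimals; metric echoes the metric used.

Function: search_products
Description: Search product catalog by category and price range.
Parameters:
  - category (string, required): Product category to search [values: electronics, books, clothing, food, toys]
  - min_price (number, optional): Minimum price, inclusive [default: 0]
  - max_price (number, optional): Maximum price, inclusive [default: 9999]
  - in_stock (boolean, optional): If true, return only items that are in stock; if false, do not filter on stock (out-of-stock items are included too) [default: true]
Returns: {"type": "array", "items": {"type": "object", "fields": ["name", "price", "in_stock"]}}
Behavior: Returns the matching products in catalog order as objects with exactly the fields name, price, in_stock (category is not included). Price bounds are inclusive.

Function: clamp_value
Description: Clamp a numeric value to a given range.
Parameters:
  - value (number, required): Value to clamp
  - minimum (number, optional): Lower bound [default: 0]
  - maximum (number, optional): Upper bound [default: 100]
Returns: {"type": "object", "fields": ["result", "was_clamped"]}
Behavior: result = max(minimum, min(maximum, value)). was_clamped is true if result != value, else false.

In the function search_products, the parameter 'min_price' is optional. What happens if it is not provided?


The search_products spec declares:
  - min_price (number, optional): Minimum price, inclusive [default: 0]
It defaults to 0


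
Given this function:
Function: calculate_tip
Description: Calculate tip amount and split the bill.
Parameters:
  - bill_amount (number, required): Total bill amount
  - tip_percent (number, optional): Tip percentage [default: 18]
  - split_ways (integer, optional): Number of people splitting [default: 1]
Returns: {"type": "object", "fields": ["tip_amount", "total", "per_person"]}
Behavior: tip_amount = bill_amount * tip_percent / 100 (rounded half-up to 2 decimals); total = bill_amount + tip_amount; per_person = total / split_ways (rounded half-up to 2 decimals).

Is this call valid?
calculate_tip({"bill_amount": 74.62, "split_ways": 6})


Checking all required parameters present and types match... All valid.
Valid


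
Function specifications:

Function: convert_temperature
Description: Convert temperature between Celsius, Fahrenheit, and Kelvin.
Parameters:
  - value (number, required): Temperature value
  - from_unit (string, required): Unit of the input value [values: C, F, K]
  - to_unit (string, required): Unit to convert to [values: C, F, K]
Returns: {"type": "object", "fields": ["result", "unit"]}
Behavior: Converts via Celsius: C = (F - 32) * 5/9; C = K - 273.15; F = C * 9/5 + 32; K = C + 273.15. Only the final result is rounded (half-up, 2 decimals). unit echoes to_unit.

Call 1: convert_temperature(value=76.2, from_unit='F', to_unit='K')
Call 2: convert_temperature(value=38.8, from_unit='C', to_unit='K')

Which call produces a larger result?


Call 1:
  To C: (76.2 - 32) * 5/9 = 24.555556
  To K: 24.555556 + 273.15 = 297.705556
  Round to 2 decimals: 297.71
  -> 297.71 K
Call 2:
  Input already in C: 38.8
  To K: 38.8 + 273.15 = 311.95
  Round to 2 decimals: 311.95
  -> 311.95 K
Call 2 (311.95 K)


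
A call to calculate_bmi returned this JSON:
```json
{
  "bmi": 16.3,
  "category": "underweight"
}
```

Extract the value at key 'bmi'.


16.3


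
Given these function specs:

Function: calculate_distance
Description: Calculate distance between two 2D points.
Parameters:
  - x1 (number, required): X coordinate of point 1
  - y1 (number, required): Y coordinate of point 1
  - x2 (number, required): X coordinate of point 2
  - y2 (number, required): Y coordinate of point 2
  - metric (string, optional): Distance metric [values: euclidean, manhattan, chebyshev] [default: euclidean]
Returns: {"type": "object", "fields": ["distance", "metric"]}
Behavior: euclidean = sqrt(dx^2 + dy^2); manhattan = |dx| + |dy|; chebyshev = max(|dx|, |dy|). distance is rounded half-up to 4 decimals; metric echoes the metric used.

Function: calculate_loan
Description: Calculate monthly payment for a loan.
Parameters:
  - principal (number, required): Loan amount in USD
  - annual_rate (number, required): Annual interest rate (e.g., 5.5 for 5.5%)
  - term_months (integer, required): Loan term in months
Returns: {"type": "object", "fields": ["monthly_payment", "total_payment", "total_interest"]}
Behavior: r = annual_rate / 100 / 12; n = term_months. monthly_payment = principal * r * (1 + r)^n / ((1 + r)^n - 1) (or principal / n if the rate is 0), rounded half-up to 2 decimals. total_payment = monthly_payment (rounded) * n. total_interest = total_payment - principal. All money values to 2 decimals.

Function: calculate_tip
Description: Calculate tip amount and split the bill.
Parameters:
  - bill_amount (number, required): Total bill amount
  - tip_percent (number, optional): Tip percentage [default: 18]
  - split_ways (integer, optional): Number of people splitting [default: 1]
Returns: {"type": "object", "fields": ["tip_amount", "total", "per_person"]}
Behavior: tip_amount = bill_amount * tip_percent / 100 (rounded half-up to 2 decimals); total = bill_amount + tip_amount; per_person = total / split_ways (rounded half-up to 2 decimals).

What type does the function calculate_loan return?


The calculate_loan spec declares Returns: {"type": "object", "fields": ["monthly_payment", "total_payment", "total_interest"]}
Type:
object


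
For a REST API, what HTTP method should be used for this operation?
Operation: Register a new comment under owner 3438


GET = read, POST = create, PUT = update/replace, DELETE = remove
This operation is a create.
POST


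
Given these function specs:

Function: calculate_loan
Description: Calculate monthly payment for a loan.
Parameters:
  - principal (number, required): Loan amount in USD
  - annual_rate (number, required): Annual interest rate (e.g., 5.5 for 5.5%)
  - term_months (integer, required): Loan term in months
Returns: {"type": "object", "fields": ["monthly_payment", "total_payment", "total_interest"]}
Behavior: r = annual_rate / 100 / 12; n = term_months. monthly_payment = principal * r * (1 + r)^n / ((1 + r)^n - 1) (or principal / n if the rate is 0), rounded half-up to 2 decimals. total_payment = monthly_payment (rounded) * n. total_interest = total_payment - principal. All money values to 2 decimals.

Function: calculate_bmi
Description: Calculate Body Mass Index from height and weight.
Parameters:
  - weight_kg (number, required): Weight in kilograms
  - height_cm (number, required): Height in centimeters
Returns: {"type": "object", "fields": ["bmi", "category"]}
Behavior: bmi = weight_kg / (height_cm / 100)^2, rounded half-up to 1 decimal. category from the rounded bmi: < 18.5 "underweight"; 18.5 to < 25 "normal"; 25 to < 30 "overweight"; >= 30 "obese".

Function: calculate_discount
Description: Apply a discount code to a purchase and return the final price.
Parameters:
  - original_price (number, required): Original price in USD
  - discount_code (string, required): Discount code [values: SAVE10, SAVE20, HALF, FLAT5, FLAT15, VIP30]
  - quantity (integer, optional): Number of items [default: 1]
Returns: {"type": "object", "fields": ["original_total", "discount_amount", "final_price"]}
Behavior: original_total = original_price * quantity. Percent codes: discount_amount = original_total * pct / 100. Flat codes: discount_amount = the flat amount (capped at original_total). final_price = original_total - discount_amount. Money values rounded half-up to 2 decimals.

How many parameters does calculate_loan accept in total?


Parameters of calculate_loan: principal (required), annual_rate (required), term_months (required)
Total:
3
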